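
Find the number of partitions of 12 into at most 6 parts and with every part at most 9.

54

There are too many to list fully; the first 12 (by largest part) are:
3,9
1,2,9
1,1,1,9
4,8
1,3,8
2,2,8
1,1,2,8
1,1,1,1,8
5,7
1,4,7
2,3,7
1,1,3,7
…and 42 more, for 54 total.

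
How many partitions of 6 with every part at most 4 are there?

Enumerating:
2 + 4
1 + 1 + 4
3 + 3
1 + 2 + 3
1 + 1 + 1 + 3
2 + 2 + 2
1 + 1 + 2 + 2
1 + 1 + 1 + 1 + 2
1 + 1 + 1 + 1 + 1 + 1

9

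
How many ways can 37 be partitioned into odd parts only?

760

Systematic enumeration (by largest part, then next-largest, …) yields 760.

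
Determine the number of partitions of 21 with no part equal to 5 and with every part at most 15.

543

Counting exhaustively, 543 partitions satisfy the conditions.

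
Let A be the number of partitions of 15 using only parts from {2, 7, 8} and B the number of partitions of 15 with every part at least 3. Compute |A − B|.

15

Partitions of 15 using only parts from {2, 7, 8}: 2.
Partitions of 15 with every part at least 3: 17.
|2 − 17| = 15.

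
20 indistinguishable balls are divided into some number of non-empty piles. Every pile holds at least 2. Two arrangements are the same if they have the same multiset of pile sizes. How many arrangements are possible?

137

Direct enumeration gives 137 partitions.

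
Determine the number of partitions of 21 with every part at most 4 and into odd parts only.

8

The partitions of 21 that satisfy the conditions:
3,3,3,3,3,3,3
3,3,3,3,3,3,1,1,1
3,3,3,3,3,1,1,1,1,1,1
3,3,3,3,1,1,1,1,1,1,1,1,1
3,3,3,1,1,1,1,1,1,1,1,1,1,1,1
3,3,1,1,1,1,1,1,1,1,1,1,1,1,1,1,1
3,1,1,1,1,1,1,1,1,1,1,1,1,1,1,1,1,1,1
1,1,1,1,1,1,1,1,1,1,1,1,1,1,1,1,1,1,1,1,1
Counting gives 8.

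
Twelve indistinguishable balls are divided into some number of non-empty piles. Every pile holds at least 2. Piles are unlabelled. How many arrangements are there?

21

They are:
12
10,2
9,3
8,4
8,2,2
7,5
7,3,2
6,6
6,4,2
6,3,3
6,2,2,2
5,5,2
5,4,3
5,3,2,2
4,4,4
4,4,2,2
4,3,3,2
4,2,2,2,2
3,3,3,3
3,3,2,2,2
2,2,2,2,2,2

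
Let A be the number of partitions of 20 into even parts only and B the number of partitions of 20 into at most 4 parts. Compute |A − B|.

Partitions of 20 into even parts only: 42.
Partitions of 20 into at most 4 parts: 108.
|42 − 108| = 66.

66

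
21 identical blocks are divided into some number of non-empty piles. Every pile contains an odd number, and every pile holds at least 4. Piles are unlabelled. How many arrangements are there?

4

The partitions of 21 that satisfy the conditions:
21
11, 5, 5
9, 7, 5
7, 7, 7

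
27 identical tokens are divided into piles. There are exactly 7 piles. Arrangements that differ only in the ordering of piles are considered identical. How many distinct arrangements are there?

364

A full systematic count gives 364.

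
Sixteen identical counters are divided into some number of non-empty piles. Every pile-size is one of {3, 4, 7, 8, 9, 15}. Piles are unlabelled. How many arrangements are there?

7

The partitions of 16 that satisfy the conditions:
9,7
9,4,3
8,8
8,4,4
7,3,3,3
4,4,4,4
4,3,3,3,3
Counting gives 7.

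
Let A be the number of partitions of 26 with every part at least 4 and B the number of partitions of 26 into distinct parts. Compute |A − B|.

Partitions of 26 with every part at least 4: 70.
Partitions of 26 into distinct parts: 165.
|70 − 165| = 95.

95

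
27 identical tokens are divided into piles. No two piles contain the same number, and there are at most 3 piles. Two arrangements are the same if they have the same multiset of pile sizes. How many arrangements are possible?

62

A partial list (first 12 by largest part):
27
26, 1
25, 2
24, 3
24, 2, 1
23, 4
23, 3, 1
22, 5
22, 4, 1
22, 3, 2
21, 6
21, 5, 1
…and 50 more, for 62 total.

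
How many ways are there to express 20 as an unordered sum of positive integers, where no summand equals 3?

Counting exhaustively, 330 partitions satisfy the conditions.

330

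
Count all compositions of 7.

The number of compositions of n is 2^(n−1); here 2^6 = 64.

64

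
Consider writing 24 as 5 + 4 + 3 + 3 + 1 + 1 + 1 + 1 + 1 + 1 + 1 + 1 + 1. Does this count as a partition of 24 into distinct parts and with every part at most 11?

The parts sum to 24, and the condition 'all summands are distinct' is violated.

No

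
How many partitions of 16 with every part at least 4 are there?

11

They are:
16
12, 4
11, 5
10, 6
9, 7
8, 8
8, 4, 4
7, 5, 4
6, 6, 4
6, 5, 5
4, 4, 4, 4
Counting gives 11.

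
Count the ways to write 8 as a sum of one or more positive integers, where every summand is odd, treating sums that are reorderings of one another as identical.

6

Enumerating:
7,1
5,3
5,1,1,1
3,3,1,1
3,1,1,1,1,1
1,1,1,1,1,1,1,1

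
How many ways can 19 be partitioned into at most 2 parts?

10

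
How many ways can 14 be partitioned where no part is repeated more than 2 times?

There are too many to list fully; the first 12 (by largest part) are:
14
13 + 1
12 + 2
12 + 1 + 1
11 + 3
11 + 2 + 1
10 + 4
10 + 3 + 1
10 + 2 + 2
10 + 2 + 1 + 1
9 + 5
9 + 4 + 1
…and 45 more, for 57 total.

57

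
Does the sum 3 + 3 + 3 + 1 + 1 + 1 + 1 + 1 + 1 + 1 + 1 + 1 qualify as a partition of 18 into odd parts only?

Yes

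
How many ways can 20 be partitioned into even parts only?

42

A partial list (first 12 by largest part):
20
18+2
16+4
16+2+2
14+6
14+4+2
14+2+2+2
12+8
12+6+2
12+4+4
12+4+2+2
12+2+2+2+2
…and 30 more, for 42 total.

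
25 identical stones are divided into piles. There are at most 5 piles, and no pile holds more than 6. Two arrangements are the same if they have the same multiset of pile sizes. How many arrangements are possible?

7

Enumerating:
6 + 6 + 6 + 6 + 1
6 + 6 + 6 + 5 + 2
6 + 6 + 6 + 4 + 3
6 + 6 + 5 + 5 + 3
6 + 6 + 5 + 4 + 4
6 + 5 + 5 + 5 + 4
5 + 5 + 5 + 5 + 5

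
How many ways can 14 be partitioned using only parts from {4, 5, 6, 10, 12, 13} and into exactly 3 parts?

2

Enumerating:
6, 4, 4
5, 5, 4
That's 2 in total.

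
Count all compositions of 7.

64

The number of compositions of n is 2^(n−1); here 2^6 = 64.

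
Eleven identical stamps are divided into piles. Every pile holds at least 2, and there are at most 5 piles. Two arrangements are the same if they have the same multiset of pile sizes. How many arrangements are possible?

14

The partitions of 11 that satisfy the conditions:
11
9+2
8+3
7+4
7+2+2
6+5
6+3+2
5+4+2
5+3+3
5+2+2+2
4+4+3
4+3+2+2
3+3+3+2
3+2+2+2+2
Counting gives 14.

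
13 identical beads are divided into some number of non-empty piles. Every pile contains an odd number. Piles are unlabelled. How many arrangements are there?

18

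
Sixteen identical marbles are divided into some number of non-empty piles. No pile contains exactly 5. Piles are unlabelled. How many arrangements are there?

Counting exhaustively, 175 partitions satisfy the conditions.

175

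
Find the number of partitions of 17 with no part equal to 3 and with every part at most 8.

A full systematic count gives 114.

114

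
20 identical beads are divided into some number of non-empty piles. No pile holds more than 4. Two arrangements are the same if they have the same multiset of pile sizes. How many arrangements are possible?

108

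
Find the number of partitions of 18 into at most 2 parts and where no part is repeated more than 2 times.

10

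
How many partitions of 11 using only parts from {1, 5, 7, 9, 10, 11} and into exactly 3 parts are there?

Enumerating:
9, 1, 1
5, 5, 1
That's 2 in total.

2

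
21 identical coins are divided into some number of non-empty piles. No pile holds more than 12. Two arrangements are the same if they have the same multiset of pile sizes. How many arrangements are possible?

A full systematic count gives 725.

725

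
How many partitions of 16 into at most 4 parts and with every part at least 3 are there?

20

Enumerating:
16
13,3
12,4
11,5
10,6
10,3,3
9,7
9,4,3
8,8
8,5,3
8,4,4
7,6,3
7,5,4
7,3,3,3
6,6,4
6,5,5
6,4,3,3
5,5,3,3
5,4,4,3
4,4,4,4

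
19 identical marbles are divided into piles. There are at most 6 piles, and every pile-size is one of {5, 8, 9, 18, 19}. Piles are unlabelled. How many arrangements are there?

The partitions of 19 that satisfy the conditions:
19
9 + 5 + 5

2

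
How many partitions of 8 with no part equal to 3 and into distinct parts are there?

4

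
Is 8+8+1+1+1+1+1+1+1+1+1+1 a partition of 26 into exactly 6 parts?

The parts sum to 26, and the condition 'there are exactly 6 summands' is violated.

No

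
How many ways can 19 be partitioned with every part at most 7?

300

Enumerating by decreasing first part gives 300 partitions in all.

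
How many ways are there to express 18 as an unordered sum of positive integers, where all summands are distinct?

46

A partial list (first 12 by largest part):
18
1,17
2,16
3,15
1,2,15
4,14
1,3,14
5,13
1,4,13
2,3,13
6,12
1,5,12
…and 34 more, for 46 total.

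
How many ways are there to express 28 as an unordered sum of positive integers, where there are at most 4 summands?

Systematic enumeration (by largest part, then next-largest, …) yields 249.

249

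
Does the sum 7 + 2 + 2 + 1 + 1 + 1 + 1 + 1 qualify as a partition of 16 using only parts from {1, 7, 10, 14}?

No

The parts sum to 16, and the condition 'each summand belongs to {1, 7, 10, 14}' is violated.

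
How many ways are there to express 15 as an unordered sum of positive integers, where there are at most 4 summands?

54

There are too many to list fully; the first 12 (by largest part) are:
15
14+1
13+2
13+1+1
12+3
12+2+1
12+1+1+1
11+4
11+3+1
11+2+2
11+2+1+1
10+5
…and 42 more, for 54 total.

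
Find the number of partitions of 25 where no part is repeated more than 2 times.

513

There are 513 such partitions.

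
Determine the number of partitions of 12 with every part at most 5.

A partial list (first 12 by largest part):
5 + 5 + 2
5 + 5 + 1 + 1
5 + 4 + 3
5 + 4 + 2 + 1
5 + 4 + 1 + 1 + 1
5 + 3 + 3 + 1
5 + 3 + 2 + 2
5 + 3 + 2 + 1 + 1
5 + 3 + 1 + 1 + 1 + 1
5 + 2 + 2 + 2 + 1
5 + 2 + 2 + 1 + 1 + 1
5 + 2 + 1 + 1 + 1 + 1 + 1
…and 35 more, for 47 total.

47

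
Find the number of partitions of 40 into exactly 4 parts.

Counting exhaustively, 478 partitions satisfy the conditions.

478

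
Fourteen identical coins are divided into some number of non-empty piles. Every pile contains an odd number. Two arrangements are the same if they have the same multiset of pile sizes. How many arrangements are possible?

22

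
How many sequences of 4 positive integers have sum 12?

165

By stars and bars with positive parts, the count is C(11,3) = 165.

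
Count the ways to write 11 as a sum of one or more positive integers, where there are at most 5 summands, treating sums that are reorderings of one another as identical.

There are too many to list fully; the first 12 (by largest part) are:
11
10 + 1
9 + 2
9 + 1 + 1
8 + 3
8 + 2 + 1
8 + 1 + 1 + 1
7 + 4
7 + 3 + 1
7 + 2 + 2
7 + 2 + 1 + 1
7 + 1 + 1 + 1 + 1
…and 25 more, for 37 total.

37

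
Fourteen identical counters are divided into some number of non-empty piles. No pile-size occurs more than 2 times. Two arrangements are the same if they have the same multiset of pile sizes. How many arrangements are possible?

There are too many to list fully; the first 12 (by largest part) are:
14
1+13
2+12
1+1+12
3+11
1+2+11
4+10
1+3+10
2+2+10
1+1+2+10
5+9
1+4+9
…and 45 more, for 57 total.

57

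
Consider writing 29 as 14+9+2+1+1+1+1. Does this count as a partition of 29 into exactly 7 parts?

Yes

The parts sum to 29, and the condition 'there are exactly 7 summands' holds.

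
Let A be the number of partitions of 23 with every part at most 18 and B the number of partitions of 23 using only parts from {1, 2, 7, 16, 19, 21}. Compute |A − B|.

1205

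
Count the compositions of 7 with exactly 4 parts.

20

By stars and bars with positive parts, the count is C(6,3) = 20.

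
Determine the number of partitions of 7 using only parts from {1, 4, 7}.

The partitions of 7 that satisfy the conditions:
7
4, 1, 1, 1
1, 1, 1, 1, 1, 1, 1

3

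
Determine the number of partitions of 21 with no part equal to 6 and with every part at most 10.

A full systematic count gives 489.

489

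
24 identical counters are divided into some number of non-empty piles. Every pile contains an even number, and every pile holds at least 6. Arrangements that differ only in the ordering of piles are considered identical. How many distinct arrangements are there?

They are:
24
18,6
16,8
14,10
12,12
12,6,6
10,8,6
8,8,8
6,6,6,6
That's 9 in total.

9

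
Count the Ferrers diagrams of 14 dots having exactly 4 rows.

23

The partitions of 14 that satisfy the conditions:
11,1,1,1
10,2,1,1
9,3,1,1
9,2,2,1
8,4,1,1
8,3,2,1
8,2,2,2
7,5,1,1
7,4,2,1
7,3,3,1
7,3,2,2
6,6,1,1
6,5,2,1
6,4,3,1
6,4,2,2
6,3,3,2
5,5,3,1
5,5,2,2
5,4,4,1
5,4,3,2
5,3,3,3
4,4,4,2
4,4,3,3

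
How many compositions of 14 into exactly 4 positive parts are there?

Place 3 bars in the 13 internal gaps of a row of 14 dots: C(13,3) = 286.

286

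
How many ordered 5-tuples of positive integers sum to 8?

35

Equivalently, choose which 4 of the 7 gaps become plus signs: C(7,4) = 35.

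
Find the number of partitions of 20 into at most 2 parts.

11

The partitions of 20 that satisfy the conditions:
20
1,19
2,18
3,17
4,16
5,15
6,14
7,13
8,12
9,11
10,10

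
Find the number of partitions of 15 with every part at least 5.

5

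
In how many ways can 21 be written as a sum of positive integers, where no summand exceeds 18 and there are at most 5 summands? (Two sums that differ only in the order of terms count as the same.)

Systematic enumeration (by largest part, then next-largest, …) yields 217.

217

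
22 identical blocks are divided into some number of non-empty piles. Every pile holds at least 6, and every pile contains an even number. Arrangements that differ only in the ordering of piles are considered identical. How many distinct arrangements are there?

6

Enumerating:
22
16,6
14,8
12,10
10,6,6
8,8,6
That's 6 in total.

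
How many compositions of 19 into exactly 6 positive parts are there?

8568

By stars and bars with positive parts, the count is C(18,5) = 8568.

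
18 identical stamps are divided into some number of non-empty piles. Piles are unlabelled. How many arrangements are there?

385

A full systematic count gives 385.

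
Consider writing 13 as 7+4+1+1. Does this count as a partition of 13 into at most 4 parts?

Yes

The parts sum to 13, and the condition 'there are at most 4 summands' holds.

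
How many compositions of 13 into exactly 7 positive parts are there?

924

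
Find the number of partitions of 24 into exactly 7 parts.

201

Enumerating by decreasing first part gives 201 partitions in all.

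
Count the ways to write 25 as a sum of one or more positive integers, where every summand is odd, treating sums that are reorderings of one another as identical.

142

There are 142 such partitions.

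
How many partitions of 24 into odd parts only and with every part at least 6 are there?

3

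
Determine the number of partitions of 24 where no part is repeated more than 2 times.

Systematic enumeration (by largest part, then next-largest, …) yields 431.

431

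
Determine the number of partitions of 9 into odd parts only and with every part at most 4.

Enumerating:
3 + 3 + 3
3 + 3 + 1 + 1 + 1
3 + 1 + 1 + 1 + 1 + 1 + 1
1 + 1 + 1 + 1 + 1 + 1 + 1 + 1 + 1
Counting gives 4.

4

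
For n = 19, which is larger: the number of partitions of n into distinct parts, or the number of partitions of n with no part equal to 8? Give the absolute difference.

380

Partitions of 19 into distinct parts: 54.
Partitions of 19 with no part equal to 8: 434.
|54 − 434| = 380.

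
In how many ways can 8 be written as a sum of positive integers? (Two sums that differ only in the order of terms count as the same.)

22

Enumerating:
8
1+7
2+6
1+1+6
3+5
1+2+5
1+1+1+5
4+4
1+3+4
2+2+4
1+1+2+4
1+1+1+1+4
2+3+3
1+1+3+3
1+2+2+3
1+1+1+2+3
1+1+1+1+1+3
2+2+2+2
1+1+2+2+2
1+1+1+1+2+2
1+1+1+1+1+1+2
1+1+1+1+1+1+1+1
Counting gives 22.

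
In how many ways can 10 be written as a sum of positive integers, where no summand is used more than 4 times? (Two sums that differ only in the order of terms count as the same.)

34

There are too many to list fully; the first 12 (by largest part) are:
10
9 + 1
8 + 2
8 + 1 + 1
7 + 3
7 + 2 + 1
7 + 1 + 1 + 1
6 + 4
6 + 3 + 1
6 + 2 + 2
6 + 2 + 1 + 1
6 + 1 + 1 + 1 + 1
…and 22 more, for 34 total.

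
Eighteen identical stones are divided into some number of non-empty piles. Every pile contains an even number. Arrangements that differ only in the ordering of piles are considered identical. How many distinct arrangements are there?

There are too many to list fully; the first 12 (by largest part) are:
18
16+2
14+4
14+2+2
12+6
12+4+2
12+2+2+2
10+8
10+6+2
10+4+4
10+4+2+2
10+2+2+2+2
…and 18 more, for 30 total.

30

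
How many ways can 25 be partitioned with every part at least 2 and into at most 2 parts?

12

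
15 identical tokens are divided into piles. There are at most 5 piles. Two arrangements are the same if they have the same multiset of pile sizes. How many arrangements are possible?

Direct enumeration gives 84 partitions.

84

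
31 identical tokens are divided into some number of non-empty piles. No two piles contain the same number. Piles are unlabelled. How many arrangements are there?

There are 340 such partitions.

340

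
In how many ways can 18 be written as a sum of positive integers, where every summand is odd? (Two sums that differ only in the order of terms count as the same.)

A partial list (first 12 by largest part):
17, 1
15, 3
15, 1, 1, 1
13, 5
13, 3, 1, 1
13, 1, 1, 1, 1, 1
11, 7
11, 5, 1, 1
11, 3, 3, 1
11, 3, 1, 1, 1, 1
11, 1, 1, 1, 1, 1, 1, 1
9, 9
…and 34 more, for 46 total.

46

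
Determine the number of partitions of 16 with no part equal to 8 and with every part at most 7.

164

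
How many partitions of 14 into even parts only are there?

15

Enumerating:
14
12,2
10,4
10,2,2
8,6
8,4,2
8,2,2,2
6,6,2
6,4,4
6,4,2,2
6,2,2,2,2
4,4,4,2
4,4,2,2,2
4,2,2,2,2,2
2,2,2,2,2,2,2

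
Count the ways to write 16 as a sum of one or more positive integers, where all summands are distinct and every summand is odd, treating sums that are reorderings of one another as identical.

5

They are:
15, 1
13, 3
11, 5
9, 7
7, 5, 3, 1
That's 5 in total.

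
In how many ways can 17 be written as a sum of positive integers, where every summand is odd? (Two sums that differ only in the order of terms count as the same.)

38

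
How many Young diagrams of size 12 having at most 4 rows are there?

34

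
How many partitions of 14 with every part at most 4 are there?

A partial list (first 12 by largest part):
4+4+4+2
4+4+4+1+1
4+4+3+3
4+4+3+2+1
4+4+3+1+1+1
4+4+2+2+2
4+4+2+2+1+1
4+4+2+1+1+1+1
4+4+1+1+1+1+1+1
4+3+3+3+1
4+3+3+2+2
4+3+3+2+1+1
…and 35 more, for 47 total.

47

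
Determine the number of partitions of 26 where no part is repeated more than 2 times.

Systematic enumeration (by largest part, then next-largest, …) yields 617.

617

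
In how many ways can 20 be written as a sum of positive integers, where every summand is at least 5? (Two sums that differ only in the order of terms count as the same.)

13

Listing the qualifying partitions of 20:
20
15,5
14,6
13,7
12,8
11,9
10,10
10,5,5
9,6,5
8,7,5
8,6,6
7,7,6
5,5,5,5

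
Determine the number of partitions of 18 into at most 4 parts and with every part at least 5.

9

Listing the qualifying partitions of 18:
18
13, 5
12, 6
11, 7
10, 8
9, 9
8, 5, 5
7, 6, 5
6, 6, 6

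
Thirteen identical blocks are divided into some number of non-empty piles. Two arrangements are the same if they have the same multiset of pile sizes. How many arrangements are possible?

101

A full systematic count gives 101.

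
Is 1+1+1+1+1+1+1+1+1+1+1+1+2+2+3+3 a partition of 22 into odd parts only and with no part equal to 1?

The parts sum to 22, and the condition 'every summand is odd' is violated.

No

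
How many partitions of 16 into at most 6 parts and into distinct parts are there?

There are too many to list fully; the first 12 (by largest part) are:
16
15, 1
14, 2
13, 3
13, 2, 1
12, 4
12, 3, 1
11, 5
11, 4, 1
11, 3, 2
10, 6
10, 5, 1
…and 20 more, for 32 total.

32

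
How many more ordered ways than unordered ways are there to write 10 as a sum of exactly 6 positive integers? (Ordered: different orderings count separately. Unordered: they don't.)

121

Compositions: C(9,5) = 126.
Unordered (partitions into 6 parts): 5.
Difference: 126 − 5 = 121.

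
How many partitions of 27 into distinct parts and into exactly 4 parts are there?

A full systematic count gives 72.

72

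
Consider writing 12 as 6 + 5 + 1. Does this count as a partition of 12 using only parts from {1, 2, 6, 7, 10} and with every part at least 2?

No

The parts sum to 12, and the condition 'each summand belongs to {1, 2, 6, 7, 10}' is violated.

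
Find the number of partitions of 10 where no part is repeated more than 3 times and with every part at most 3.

They are:
1+3+3+3
2+2+3+3
1+1+2+3+3
1+2+2+2+3
1+1+1+2+2+3
Counting gives 5.

5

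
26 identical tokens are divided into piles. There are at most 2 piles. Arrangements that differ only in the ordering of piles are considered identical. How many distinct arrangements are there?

14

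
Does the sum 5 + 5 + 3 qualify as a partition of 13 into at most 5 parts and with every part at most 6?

The parts sum to 13, and the condition 'there are at most 5 summands' holds; the condition 'no summand exceeds 6' holds.

Yes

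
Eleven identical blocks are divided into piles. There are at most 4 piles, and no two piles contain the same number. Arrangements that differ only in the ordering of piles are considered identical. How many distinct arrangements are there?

12

Enumerating:
11
10, 1
9, 2
8, 3
8, 2, 1
7, 4
7, 3, 1
6, 5
6, 4, 1
6, 3, 2
5, 4, 2
5, 3, 2, 1
Counting gives 12.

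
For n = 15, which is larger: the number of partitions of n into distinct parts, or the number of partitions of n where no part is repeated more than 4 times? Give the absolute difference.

100

Partitions of 15 into distinct parts: 27.
Partitions of 15 where no part is repeated more than 4 times: 127.
|27 − 127| = 100.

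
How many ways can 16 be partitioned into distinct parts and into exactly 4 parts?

Enumerating:
10,3,2,1
9,4,2,1
8,5,2,1
8,4,3,1
7,6,2,1
7,5,3,1
7,4,3,2
6,5,4,1
6,5,3,2
That's 9 in total.

9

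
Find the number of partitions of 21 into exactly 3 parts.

37

There are too many to list fully; the first 12 (by largest part) are:
19,1,1
18,2,1
17,3,1
17,2,2
16,4,1
16,3,2
15,5,1
15,4,2
15,3,3
14,6,1
14,5,2
14,4,3
…and 25 more, for 37 total.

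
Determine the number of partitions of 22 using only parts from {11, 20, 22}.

The partitions of 22 that satisfy the conditions:
22
11 + 11

2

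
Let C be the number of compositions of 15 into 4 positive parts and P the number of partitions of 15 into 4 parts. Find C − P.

Compositions: C(14,3) = 364.
Unordered (partitions into 4 parts): 27.
Difference: 364 − 27 = 337.

337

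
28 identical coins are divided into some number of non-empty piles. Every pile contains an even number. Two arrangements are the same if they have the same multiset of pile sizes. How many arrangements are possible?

Counting exhaustively, 135 partitions satisfy the conditions.

135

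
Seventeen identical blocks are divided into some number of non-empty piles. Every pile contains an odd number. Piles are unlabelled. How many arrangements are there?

There are too many to list fully; the first 12 (by largest part) are:
17
15+1+1
13+3+1
13+1+1+1+1
11+5+1
11+3+3
11+3+1+1+1
11+1+1+1+1+1+1
9+7+1
9+5+3
9+5+1+1+1
9+3+3+1+1
…and 26 more, for 38 total.

38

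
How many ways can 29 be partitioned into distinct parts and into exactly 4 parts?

A full systematic count gives 94.

94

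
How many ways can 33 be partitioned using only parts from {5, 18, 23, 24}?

2

They are:
23,5,5
18,5,5,5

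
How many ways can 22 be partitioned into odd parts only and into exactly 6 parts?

Listing the qualifying partitions of 22:
17+1+1+1+1+1
15+3+1+1+1+1
13+5+1+1+1+1
13+3+3+1+1+1
11+7+1+1+1+1
11+5+3+1+1+1
11+3+3+3+1+1
9+9+1+1+1+1
9+7+3+1+1+1
9+5+5+1+1+1
9+5+3+3+1+1
9+3+3+3+3+1
7+7+5+1+1+1
7+7+3+3+1+1
7+5+5+3+1+1
7+5+3+3+3+1
7+3+3+3+3+3
5+5+5+5+1+1
5+5+5+3+3+1
5+5+3+3+3+3

20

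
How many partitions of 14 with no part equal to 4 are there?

There are 93 such partitions.

93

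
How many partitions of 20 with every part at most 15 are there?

615

Counting exhaustively, 615 partitions satisfy the conditions.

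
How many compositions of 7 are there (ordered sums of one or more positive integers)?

Each of the 6 gaps between 7 units is either a break or not: 2^6 = 64.

64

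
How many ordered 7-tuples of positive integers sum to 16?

5005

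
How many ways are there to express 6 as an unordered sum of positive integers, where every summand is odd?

The partitions of 6 that satisfy the conditions:
5+1
3+3
3+1+1+1
1+1+1+1+1+1
Counting gives 4.

4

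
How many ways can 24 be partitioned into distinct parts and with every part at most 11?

53

There are too many to list fully; the first 12 (by largest part) are:
11+10+3
11+10+2+1
11+9+4
11+9+3+1
11+8+5
11+8+4+1
11+8+3+2
11+7+6
11+7+5+1
11+7+4+2
11+7+3+2+1
11+6+5+2
…and 41 more, for 53 total.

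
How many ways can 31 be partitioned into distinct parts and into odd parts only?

Enumerating:
31
27, 3, 1
25, 5, 1
23, 7, 1
23, 5, 3
21, 9, 1
21, 7, 3
19, 11, 1
19, 9, 3
19, 7, 5
17, 13, 1
17, 11, 3
17, 9, 5
15, 13, 3
15, 11, 5
15, 9, 7
15, 7, 5, 3, 1
13, 11, 7
13, 9, 5, 3, 1
11, 9, 7, 3, 1
That's 20 in total.

20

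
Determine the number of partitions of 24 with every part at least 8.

Enumerating:
24
16, 8
15, 9
14, 10
13, 11
12, 12
8, 8, 8

7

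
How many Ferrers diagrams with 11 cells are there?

56

A partial list (first 12 by largest part):
11
10,1
9,2
9,1,1
8,3
8,2,1
8,1,1,1
7,4
7,3,1
7,2,2
7,2,1,1
7,1,1,1,1
…and 44 more, for 56 total.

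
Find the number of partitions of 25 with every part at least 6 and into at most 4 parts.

The partitions of 25 that satisfy the conditions:
25
19 + 6
18 + 7
17 + 8
16 + 9
15 + 10
14 + 11
13 + 12
13 + 6 + 6
12 + 7 + 6
11 + 8 + 6
11 + 7 + 7
10 + 9 + 6
10 + 8 + 7
9 + 9 + 7
9 + 8 + 8
7 + 6 + 6 + 6

17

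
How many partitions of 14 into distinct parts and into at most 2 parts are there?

7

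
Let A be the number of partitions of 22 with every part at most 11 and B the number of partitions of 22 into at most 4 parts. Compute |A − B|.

727

Partitions of 22 with every part at most 11: 863.
Partitions of 22 into at most 4 parts: 136.
|863 − 136| = 727.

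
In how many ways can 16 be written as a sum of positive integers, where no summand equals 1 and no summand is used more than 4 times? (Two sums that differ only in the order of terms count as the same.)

There are too many to list fully; the first 12 (by largest part) are:
16
14+2
13+3
12+4
12+2+2
11+5
11+3+2
10+6
10+4+2
10+3+3
10+2+2+2
9+7
…and 39 more, for 51 total.

51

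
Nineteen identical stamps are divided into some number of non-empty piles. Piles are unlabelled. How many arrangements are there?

Enumerating by decreasing first part gives 490 partitions in all.

490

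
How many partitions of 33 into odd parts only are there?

448

Counting exhaustively, 448 partitions satisfy the conditions.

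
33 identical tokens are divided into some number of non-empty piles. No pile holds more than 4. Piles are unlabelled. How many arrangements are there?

378

There are 378 such partitions.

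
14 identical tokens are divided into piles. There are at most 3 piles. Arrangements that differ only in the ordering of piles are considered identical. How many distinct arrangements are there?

They are:
14
13, 1
12, 2
12, 1, 1
11, 3
11, 2, 1
10, 4
10, 3, 1
10, 2, 2
9, 5
9, 4, 1
9, 3, 2
8, 6
8, 5, 1
8, 4, 2
8, 3, 3
7, 7
7, 6, 1
7, 5, 2
7, 4, 3
6, 6, 2
6, 5, 3
6, 4, 4
5, 5, 4

24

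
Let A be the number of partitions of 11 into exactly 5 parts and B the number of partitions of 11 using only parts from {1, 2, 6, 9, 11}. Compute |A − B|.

2

Partitions of 11 into exactly 5 parts: 10.
Partitions of 11 using only parts from {1, 2, 6, 9, 11}: 12.
|10 − 12| = 2.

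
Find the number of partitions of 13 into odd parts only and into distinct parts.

3

The partitions of 13 that satisfy the conditions:
13
1+3+9
1+5+7
That's 3 in total.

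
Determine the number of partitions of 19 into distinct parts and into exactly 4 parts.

Listing the qualifying partitions of 19:
13, 3, 2, 1
12, 4, 2, 1
11, 5, 2, 1
11, 4, 3, 1
10, 6, 2, 1
10, 5, 3, 1
10, 4, 3, 2
9, 7, 2, 1
9, 6, 3, 1
9, 5, 4, 1
9, 5, 3, 2
8, 7, 3, 1
8, 6, 4, 1
8, 6, 3, 2
8, 5, 4, 2
7, 6, 5, 1
7, 6, 4, 2
7, 5, 4, 3
That's 18 in total.

18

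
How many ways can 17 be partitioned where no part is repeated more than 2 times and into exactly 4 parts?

34

A partial list (first 12 by largest part):
13+2+1+1
12+3+1+1
12+2+2+1
11+4+1+1
11+3+2+1
10+5+1+1
10+4+2+1
10+3+3+1
10+3+2+2
9+6+1+1
9+5+2+1
9+4+3+1
…and 22 more, for 34 total.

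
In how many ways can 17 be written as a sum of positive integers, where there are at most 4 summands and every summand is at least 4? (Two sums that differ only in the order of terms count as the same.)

Listing the qualifying partitions of 17:
17
13+4
12+5
11+6
10+7
9+8
9+4+4
8+5+4
7+6+4
7+5+5
6+6+5
5+4+4+4

12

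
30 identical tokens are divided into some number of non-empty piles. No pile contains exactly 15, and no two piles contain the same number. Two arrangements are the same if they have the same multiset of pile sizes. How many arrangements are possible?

Systematic enumeration (by largest part, then next-largest, …) yields 270.

270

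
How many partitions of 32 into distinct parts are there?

Counting exhaustively, 390 partitions satisfy the conditions.

390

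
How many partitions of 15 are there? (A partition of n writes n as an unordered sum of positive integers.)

Enumerating by decreasing first part gives 176 partitions in all.

176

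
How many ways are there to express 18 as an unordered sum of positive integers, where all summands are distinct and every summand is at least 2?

Listing the qualifying partitions of 18:
18
16+2
15+3
14+4
13+5
13+3+2
12+6
12+4+2
11+7
11+5+2
11+4+3
10+8
10+6+2
10+5+3
9+7+2
9+6+3
9+5+4
9+4+3+2
8+7+3
8+6+4
8+5+3+2
7+6+5
7+6+3+2
7+5+4+2
6+5+4+3

25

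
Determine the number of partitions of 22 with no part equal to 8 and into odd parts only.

Enumerating by decreasing first part gives 89 partitions in all.

89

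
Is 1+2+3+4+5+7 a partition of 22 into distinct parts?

The parts sum to 22, and the condition 'all summands are distinct' holds.

Yes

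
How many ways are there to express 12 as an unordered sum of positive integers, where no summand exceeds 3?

19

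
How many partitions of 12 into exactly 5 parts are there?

Listing the qualifying partitions of 12:
8, 1, 1, 1, 1
7, 2, 1, 1, 1
6, 3, 1, 1, 1
6, 2, 2, 1, 1
5, 4, 1, 1, 1
5, 3, 2, 1, 1
5, 2, 2, 2, 1
4, 4, 2, 1, 1
4, 3, 3, 1, 1
4, 3, 2, 2, 1
4, 2, 2, 2, 2
3, 3, 3, 2, 1
3, 3, 2, 2, 2

13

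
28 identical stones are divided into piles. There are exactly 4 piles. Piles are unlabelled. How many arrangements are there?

169

There are 169 such partitions.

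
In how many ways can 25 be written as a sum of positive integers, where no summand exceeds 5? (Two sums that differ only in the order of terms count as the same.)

Counting exhaustively, 377 partitions satisfy the conditions.

377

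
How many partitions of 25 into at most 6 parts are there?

Direct enumeration gives 612 partitions.

612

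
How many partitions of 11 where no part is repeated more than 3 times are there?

38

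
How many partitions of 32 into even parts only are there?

231

A full systematic count gives 231.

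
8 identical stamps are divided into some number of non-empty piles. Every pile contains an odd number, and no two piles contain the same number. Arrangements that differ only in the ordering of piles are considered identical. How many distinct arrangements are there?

2

They are:
7,1
5,3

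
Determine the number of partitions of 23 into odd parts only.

104

Systematic enumeration (by largest part, then next-largest, …) yields 104.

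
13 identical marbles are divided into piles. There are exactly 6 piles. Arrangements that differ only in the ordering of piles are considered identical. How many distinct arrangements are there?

Listing the qualifying partitions of 13:
8+1+1+1+1+1
7+2+1+1+1+1
6+3+1+1+1+1
6+2+2+1+1+1
5+4+1+1+1+1
5+3+2+1+1+1
5+2+2+2+1+1
4+4+2+1+1+1
4+3+3+1+1+1
4+3+2+2+1+1
4+2+2+2+2+1
3+3+3+2+1+1
3+3+2+2+2+1
3+2+2+2+2+2

14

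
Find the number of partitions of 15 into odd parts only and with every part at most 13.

26

A partial list (first 12 by largest part):
1 + 1 + 13
1 + 3 + 11
1 + 1 + 1 + 1 + 11
1 + 5 + 9
3 + 3 + 9
1 + 1 + 1 + 3 + 9
1 + 1 + 1 + 1 + 1 + 1 + 9
1 + 7 + 7
3 + 5 + 7
1 + 1 + 1 + 5 + 7
1 + 1 + 3 + 3 + 7
1 + 1 + 1 + 1 + 1 + 3 + 7
…and 14 more, for 26 total.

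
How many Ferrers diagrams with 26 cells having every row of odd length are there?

165

A full systematic count gives 165.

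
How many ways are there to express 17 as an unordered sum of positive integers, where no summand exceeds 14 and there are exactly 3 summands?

Listing the qualifying partitions of 17:
1,2,14
1,3,13
2,2,13
1,4,12
2,3,12
1,5,11
2,4,11
3,3,11
1,6,10
2,5,10
3,4,10
1,7,9
2,6,9
3,5,9
4,4,9
1,8,8
2,7,8
3,6,8
4,5,8
3,7,7
4,6,7
5,5,7
5,6,6

23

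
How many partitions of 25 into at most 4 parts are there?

Enumerating by decreasing first part gives 185 partitions in all.

185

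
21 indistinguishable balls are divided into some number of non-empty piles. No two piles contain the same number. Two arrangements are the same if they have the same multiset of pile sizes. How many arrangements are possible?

76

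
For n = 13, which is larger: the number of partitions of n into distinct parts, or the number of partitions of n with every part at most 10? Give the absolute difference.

79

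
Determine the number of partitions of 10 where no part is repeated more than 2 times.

22

Listing the qualifying partitions of 10:
10
9, 1
8, 2
8, 1, 1
7, 3
7, 2, 1
6, 4
6, 3, 1
6, 2, 2
6, 2, 1, 1
5, 5
5, 4, 1
5, 3, 2
5, 3, 1, 1
5, 2, 2, 1
4, 4, 2
4, 4, 1, 1
4, 3, 3
4, 3, 2, 1
4, 2, 2, 1, 1
3, 3, 2, 2
3, 3, 2, 1, 1
That's 22 in total.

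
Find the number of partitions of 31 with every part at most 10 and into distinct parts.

A partial list (first 12 by largest part):
4, 8, 9, 10
1, 3, 8, 9, 10
5, 7, 9, 10
1, 4, 7, 9, 10
2, 3, 7, 9, 10
1, 5, 6, 9, 10
2, 4, 6, 9, 10
1, 2, 3, 6, 9, 10
3, 4, 5, 9, 10
1, 2, 4, 5, 9, 10
6, 7, 8, 10
1, 5, 7, 8, 10
…and 26 more, for 38 total.

38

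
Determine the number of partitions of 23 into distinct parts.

104

Direct enumeration gives 104 partitions.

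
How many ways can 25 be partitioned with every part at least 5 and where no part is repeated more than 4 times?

29

A partial list (first 12 by largest part):
25
5+20
6+19
7+18
8+17
9+16
10+15
5+5+15
11+14
5+6+14
12+13
5+7+13
…and 17 more, for 29 total.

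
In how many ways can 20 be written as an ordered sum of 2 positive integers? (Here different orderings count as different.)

Place 1 bars in the 19 internal gaps of a row of 20 dots: C(19,1) = 19.

19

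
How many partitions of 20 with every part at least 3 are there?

There are too many to list fully; the first 12 (by largest part) are:
20
3,17
4,16
5,15
6,14
3,3,14
7,13
3,4,13
8,12
3,5,12
4,4,12
9,11
…and 37 more, for 49 total.

49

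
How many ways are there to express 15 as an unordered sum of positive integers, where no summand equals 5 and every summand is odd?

17

Listing the qualifying partitions of 15:
15
13,1,1
11,3,1
11,1,1,1,1
9,3,3
9,3,1,1,1
9,1,1,1,1,1,1
7,7,1
7,3,3,1,1
7,3,1,1,1,1,1
7,1,1,1,1,1,1,1,1
3,3,3,3,3
3,3,3,3,1,1,1
3,3,3,1,1,1,1,1,1
3,3,1,1,1,1,1,1,1,1,1
3,1,1,1,1,1,1,1,1,1,1,1,1
1,1,1,1,1,1,1,1,1,1,1,1,1,1,1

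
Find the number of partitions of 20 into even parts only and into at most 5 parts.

A partial list (first 12 by largest part):
20
18+2
16+4
16+2+2
14+6
14+4+2
14+2+2+2
12+8
12+6+2
12+4+4
12+4+2+2
12+2+2+2+2
…and 18 more, for 30 total.

30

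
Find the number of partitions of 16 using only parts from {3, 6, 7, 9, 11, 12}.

They are:
9, 7
7, 6, 3
7, 3, 3, 3
Counting gives 3.

3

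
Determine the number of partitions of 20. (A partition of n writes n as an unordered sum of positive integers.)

Systematic enumeration (by largest part, then next-largest, …) yields 627.

627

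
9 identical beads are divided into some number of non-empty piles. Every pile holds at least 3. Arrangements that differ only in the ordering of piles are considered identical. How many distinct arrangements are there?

4

They are:
9
3 + 6
4 + 5
3 + 3 + 3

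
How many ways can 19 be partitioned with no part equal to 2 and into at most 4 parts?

61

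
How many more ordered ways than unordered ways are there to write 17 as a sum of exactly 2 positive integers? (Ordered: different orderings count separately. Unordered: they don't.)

Compositions: C(16,1) = 16.
Partitions of 17 into exactly 2 parts: 8.
Difference: 16 − 8 = 8.

8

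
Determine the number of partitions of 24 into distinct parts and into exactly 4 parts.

47

There are too many to list fully; the first 12 (by largest part) are:
18+3+2+1
17+4+2+1
16+5+2+1
16+4+3+1
15+6+2+1
15+5+3+1
15+4+3+2
14+7+2+1
14+6+3+1
14+5+4+1
14+5+3+2
13+8+2+1
…and 35 more, for 47 total.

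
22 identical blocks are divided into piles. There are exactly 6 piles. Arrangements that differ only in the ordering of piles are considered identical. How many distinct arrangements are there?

A full systematic count gives 136.

136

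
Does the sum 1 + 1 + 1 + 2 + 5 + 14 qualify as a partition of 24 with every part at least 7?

The parts sum to 24, and the condition 'every summand is at least 7' is violated.

No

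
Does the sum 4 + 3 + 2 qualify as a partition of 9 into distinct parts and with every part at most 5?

Yes

The parts sum to 9, and the condition 'all summands are distinct' holds; the condition 'no summand exceeds 5' holds.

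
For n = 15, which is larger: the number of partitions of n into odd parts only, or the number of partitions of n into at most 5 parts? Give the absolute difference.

Partitions of 15 into odd parts only: 27.
Partitions of 15 into at most 5 parts: 84.
|27 − 84| = 57.

57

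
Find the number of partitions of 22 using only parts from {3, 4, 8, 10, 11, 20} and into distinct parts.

2

Enumerating:
3 + 8 + 11
4 + 8 + 10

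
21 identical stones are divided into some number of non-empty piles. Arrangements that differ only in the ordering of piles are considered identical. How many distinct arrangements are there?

792

Counting exhaustively, 792 partitions satisfy the conditions.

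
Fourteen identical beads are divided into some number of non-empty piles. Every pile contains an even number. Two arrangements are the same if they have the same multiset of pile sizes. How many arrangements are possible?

15

Enumerating:
14
12,2
10,4
10,2,2
8,6
8,4,2
8,2,2,2
6,6,2
6,4,4
6,4,2,2
6,2,2,2,2
4,4,4,2
4,4,2,2,2
4,2,2,2,2,2
2,2,2,2,2,2,2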